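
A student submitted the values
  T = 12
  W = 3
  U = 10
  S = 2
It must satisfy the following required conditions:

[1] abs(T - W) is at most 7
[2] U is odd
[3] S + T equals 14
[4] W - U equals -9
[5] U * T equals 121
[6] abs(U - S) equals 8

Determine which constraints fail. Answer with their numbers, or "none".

Constraints 1, 2, 4, 5 are violated.

[1] abs(12 - 3) = 9; 9 > 7, exceeds bound 7 — does not hold.
[2] U = 10 is even — does not hold.
[3] S + T = 2 + 12 = 14 — holds.
[4] W - U = 3 - 10 = -7, not -9 — does not hold.
[5] U * T = 10 * 12 = 120, not 121 — does not hold.
[6] abs(10 - 2) = 8 — holds.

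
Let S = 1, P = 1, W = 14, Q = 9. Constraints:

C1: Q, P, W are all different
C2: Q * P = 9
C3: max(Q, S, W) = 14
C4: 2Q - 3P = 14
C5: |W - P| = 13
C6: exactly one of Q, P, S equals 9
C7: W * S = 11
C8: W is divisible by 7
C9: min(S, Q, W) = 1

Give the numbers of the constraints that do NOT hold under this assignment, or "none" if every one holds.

Constraints 4 and 7 do not hold.

C1: values 9, 1, 14 are pairwise distinct  ✓
C2: Q * P = 9 * 1 = 9  ✓
C3: max(9, 1, 14) = 14  ✓
C4: 2Q - 3P = 2(9) - 3(1) = 15, not 14  ✗
C5: |14 - 1| = 13  ✓
C6: Q=9, P=1, S=1; 1 of them equals 9  ✓
C7: W * S = 14 * 1 = 14, not 11  ✗
C8: 14 / 7 = 2, so 7 divides 14  ✓
C9: min(1, 9, 14) = 1  ✓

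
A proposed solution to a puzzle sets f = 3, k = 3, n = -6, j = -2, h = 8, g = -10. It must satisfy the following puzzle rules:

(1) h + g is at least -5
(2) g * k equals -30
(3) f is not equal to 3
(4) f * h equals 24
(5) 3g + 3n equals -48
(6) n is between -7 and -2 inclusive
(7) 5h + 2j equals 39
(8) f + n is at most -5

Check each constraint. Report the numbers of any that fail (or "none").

(1) h + g = 8 + (-10) = -2; -2 ≥ -5  yes
(2) g * k = -10 * 3 = -30  yes
(3) f = 3, but 3 is required to differ  no
(4) f * h = 3 * 8 = 24  yes
(5) 3g + 3n = 3(-10) + 3(-6) = -48  yes
(6) n = -6 lies in [-7, -2]  yes
(7) 5h + 2j = 5(8) + 2(-2) = 36, not 39  no
(8) f + n = 3 + (-6) = -3; -3 > -5, bound -5 not met  no

No — constraints 3, 7, 8 are not satisfied.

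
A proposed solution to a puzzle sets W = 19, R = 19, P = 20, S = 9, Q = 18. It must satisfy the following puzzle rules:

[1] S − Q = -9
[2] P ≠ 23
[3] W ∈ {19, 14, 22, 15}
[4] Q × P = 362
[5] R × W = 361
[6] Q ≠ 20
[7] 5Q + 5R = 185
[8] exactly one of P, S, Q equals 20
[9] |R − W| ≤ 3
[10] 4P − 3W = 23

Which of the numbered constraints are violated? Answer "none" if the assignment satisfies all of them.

The assignment fails constraint 4.

[1] S − Q = 9 − 18 = -9 — OK.
[2] P = 20, and 20 ≠ 23 — OK.
[3] W = 19 is in {19, 14, 22, 15} — OK.
[4] Q × P = 18 × 20 = 360, not 362 — violated.
[5] R × W = 19 × 19 = 361 — OK.
[6] Q = 18, and 18 ≠ 20 — OK.
[7] 5Q + 5R = 5(18) + 5(19) = 185 — OK.
[8] P=20, S=9, Q=18; 1 of them equals 20 — OK.
[9] |19 − 19| = 0; 0 ≤ 3 — OK.
[10] 4P − 3W = 4(20) − 3(19) = 23 — OK.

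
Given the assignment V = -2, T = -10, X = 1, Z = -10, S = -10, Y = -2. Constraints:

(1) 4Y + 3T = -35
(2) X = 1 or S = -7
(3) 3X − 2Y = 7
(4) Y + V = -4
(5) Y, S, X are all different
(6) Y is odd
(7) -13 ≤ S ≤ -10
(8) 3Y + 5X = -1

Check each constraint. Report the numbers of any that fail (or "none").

(1) 4Y + 3T = 4(-2) + 3(-10) = -38, not -35 — violated.
(2) X = 1 = 1 (first disjunct) — satisfied.
(3) 3X − 2Y = 3(1) − 2(-2) = 7 — satisfied.
(4) Y + V = -2 + (-2) = -4 — satisfied.
(5) values -2, -10, 1 are pairwise distinct — satisfied.
(6) Y = -2 is even — violated.
(7) S = -10 lies in [-13, -10] — satisfied.
(8) 3Y + 5X = 3(-2) + 5(1) = -1 — satisfied.

Violated: 1 and 6.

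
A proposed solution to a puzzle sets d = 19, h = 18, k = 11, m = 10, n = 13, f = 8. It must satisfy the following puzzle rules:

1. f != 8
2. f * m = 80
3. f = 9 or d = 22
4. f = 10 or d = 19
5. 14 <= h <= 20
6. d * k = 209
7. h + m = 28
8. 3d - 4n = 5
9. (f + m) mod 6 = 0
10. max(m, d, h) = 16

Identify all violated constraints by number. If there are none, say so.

1. f = 8, but 8 is required to differ  FAIL
2. f * m = 8 * 10 = 80  OK
3. f = 8 ≠ 9 and d = 19 ≠ 22; both disjuncts false  FAIL
4. f = 8 ≠ 10, but d = 19 = 19 (second disjunct)  OK
5. h = 18 lies in [14, 20]  OK
6. d * k = 19 * 11 = 209  OK
7. h + m = 18 + 10 = 28  OK
8. 3d - 4n = 3(19) - 4(13) = 5  OK
9. f + m = 18; 18 mod 6 = 0  OK
10. max(10, 19, 18) = 19, not 16  FAIL

The assignment fails constraints 1, 3, 10.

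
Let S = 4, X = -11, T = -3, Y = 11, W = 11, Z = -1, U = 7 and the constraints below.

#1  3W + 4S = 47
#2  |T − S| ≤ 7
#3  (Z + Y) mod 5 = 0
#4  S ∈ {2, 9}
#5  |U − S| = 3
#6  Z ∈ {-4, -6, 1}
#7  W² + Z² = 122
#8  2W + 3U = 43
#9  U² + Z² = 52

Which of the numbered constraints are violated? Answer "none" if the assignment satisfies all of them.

#1 3W + 4S = 3(11) + 4(4) = 49, not 47 — violated.
#2 |-3 − 4| = 7; 7 ≤ 7 — satisfied.
#3 Z + Y = 10; 10 mod 5 = 0 — satisfied.
#4 S = 4 is not in {2, 9} — violated.
#5 |7 − 4| = 3 — satisfied.
#6 Z = -1 is not in {-4, -6, 1} — violated.
#7 W² + Z² = 11² + (-1)² = 121 + 1 = 122 — satisfied.
#8 2W + 3U = 2(11) + 3(7) = 43 — satisfied.
#9 U² + Z² = 7² + (-1)² = 49 + 1 = 50, not 52 — violated.

Constraints 1, 4, 6, and 9 are violated.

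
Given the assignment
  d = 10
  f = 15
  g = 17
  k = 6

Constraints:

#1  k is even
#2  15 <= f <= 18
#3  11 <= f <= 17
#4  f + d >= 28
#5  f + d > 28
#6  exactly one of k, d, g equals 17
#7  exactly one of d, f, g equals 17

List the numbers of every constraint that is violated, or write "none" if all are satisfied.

Constraints 4 and 5 do not hold.

#1 k = 6 is even — satisfied.
#2 f = 15 lies in [15, 18] — satisfied.
#3 f = 15 lies in [11, 17] — satisfied.
#4 f + d = 15 + 10 = 25; 25 < 28, bound 28 not met — violated.
#5 f + d = 15 + 10 = 25; 25 ≤ 28, bound 28 not met — violated.
#6 k=6, d=10, g=17; 1 of them equals 17 — satisfied.
#7 d=10, f=15, g=17; 1 of them equals 17 — satisfied.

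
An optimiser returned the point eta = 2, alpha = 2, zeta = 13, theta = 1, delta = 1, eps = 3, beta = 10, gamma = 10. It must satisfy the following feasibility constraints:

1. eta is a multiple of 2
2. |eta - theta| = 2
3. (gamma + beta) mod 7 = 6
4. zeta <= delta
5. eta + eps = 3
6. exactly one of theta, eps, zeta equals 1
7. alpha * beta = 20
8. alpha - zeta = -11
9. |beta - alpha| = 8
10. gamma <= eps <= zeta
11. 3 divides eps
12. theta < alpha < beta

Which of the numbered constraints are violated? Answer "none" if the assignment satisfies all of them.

Constraints 2, 4, 5, and 10 are violated.

1. 2 / 2 = 1, so 2 divides 2  holds
2. |2 - 1| = 1, not 2  fails
3. gamma + beta = 20; 20 mod 7 = 6  holds
4. zeta = 13, delta = 1; 13 > 1 (want ≤)  fails
5. eta + eps = 2 + 3 = 5, not 3  fails
6. theta=1, eps=3, zeta=13; 1 of them equals 1  holds
7. alpha * beta = 2 * 10 = 20  holds
8. alpha - zeta = 2 - 13 = -11  holds
9. |10 - 2| = 8  holds
10. values 10, 3, 13; gamma = 10 is not <= eps = 3  fails
11. 3 / 3 = 1, so 3 divides 3  holds
12. values 1 < 2 < 10  holds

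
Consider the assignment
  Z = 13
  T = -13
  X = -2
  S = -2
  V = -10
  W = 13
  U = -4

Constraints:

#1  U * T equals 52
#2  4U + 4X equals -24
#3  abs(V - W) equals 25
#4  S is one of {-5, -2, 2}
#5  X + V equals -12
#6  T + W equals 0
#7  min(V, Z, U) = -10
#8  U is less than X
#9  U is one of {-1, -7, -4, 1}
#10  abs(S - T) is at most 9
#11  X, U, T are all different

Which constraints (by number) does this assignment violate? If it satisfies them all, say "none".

The assignment fails constraints 3, 10.

#1 U * T = -4 * (-13) = 52 — satisfied.
#2 4U + 4X = 4(-4) + 4(-2) = -24 — satisfied.
#3 abs(-10 - 13) = 23, not 25 — violated.
#4 S = -2 is in {-5, -2, 2} — satisfied.
#5 X + V = -2 + (-10) = -12 — satisfied.
#6 T + W = -13 + 13 = 0 — satisfied.
#7 min(-10, 13, -4) = -10 — satisfied.
#8 U = -4, X = -2; -4 < -2 — satisfied.
#9 U = -4 is in {-1, -7, -4, 1} — satisfied.
#10 abs(-2 - (-13)) = 11; 11 > 9, exceeds bound 9 — violated.
#11 values -2, -4, -13 are pairwise distinct — satisfied.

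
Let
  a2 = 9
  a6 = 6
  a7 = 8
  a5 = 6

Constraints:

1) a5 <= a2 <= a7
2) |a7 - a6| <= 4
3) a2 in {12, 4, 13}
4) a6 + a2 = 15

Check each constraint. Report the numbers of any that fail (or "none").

1) values 6, 9, 8; a2 = 9 is not <= a7 = 8  FAIL
2) |8 - 6| = 2; 2 ≤ 4  OK
3) a2 = 9 is not in {12, 4, 13}  FAIL
4) a6 + a2 = 6 + 9 = 15  OK

No — constraints 1, 3 are not satisfied.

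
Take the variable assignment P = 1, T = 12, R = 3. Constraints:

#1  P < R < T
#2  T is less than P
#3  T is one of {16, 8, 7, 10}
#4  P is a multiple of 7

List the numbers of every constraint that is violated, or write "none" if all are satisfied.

#1 values 1 < 3 < 12 — OK.
#2 T = 12, P = 1; 12 ≥ 1 (want <) — violated.
#3 T = 12 is not in {16, 8, 7, 10} — violated.
#4 1 = 7*0 + 1, so 7 does not divide 1 — violated.

Violated: 2, 3, 4.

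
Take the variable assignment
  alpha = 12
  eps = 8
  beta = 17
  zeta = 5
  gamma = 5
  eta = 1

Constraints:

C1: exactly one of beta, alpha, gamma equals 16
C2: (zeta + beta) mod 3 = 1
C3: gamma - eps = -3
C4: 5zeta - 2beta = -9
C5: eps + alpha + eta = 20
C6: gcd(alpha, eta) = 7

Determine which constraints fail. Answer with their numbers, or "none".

C1: beta=17, alpha=12, gamma=5; 0 of them equal 16, not exactly one — does not hold.
C2: zeta + beta = 22; 22 mod 3 = 1 — holds.
C3: gamma - eps = 5 - 8 = -3 — holds.
C4: 5zeta - 2beta = 5(5) - 2(17) = -9 — holds.
C5: eps + alpha + eta = 8 + 12 + 1 = 21, not 20 — does not hold.
C6: gcd(12, 1) = 1, not 7 — does not hold.

Violated: 1, 5, 6.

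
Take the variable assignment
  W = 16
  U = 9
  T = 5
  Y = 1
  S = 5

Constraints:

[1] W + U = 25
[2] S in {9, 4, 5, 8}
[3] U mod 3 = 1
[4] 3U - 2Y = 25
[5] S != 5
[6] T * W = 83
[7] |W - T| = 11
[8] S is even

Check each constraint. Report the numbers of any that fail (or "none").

Constraints 3, 5, 6, and 8 do not hold.

[1] W + U = 16 + 9 = 25 — holds.
[2] S = 5 is in {9, 4, 5, 8} — holds.
[3] 9 mod 3 = 0, not 1 — does not hold.
[4] 3U - 2Y = 3(9) - 2(1) = 25 — holds.
[5] S = 5, but 5 is required to differ — does not hold.
[6] T * W = 5 * 16 = 80, not 83 — does not hold.
[7] |16 - 5| = 11 — holds.
[8] S = 5 is odd — does not hold.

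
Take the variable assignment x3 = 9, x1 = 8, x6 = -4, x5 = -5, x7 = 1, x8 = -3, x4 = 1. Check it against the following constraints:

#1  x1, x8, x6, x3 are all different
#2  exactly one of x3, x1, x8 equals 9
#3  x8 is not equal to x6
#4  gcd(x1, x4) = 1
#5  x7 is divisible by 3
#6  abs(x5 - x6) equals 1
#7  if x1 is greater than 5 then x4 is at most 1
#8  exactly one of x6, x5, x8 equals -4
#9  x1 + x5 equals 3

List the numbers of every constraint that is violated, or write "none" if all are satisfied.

#1 values 8, -3, -4, 9 are pairwise distinct — holds.
#2 x3=9, x1=8, x8=-3; 1 of them equals 9 — holds.
#3 x8 = -3, x6 = -4; distinct — holds.
#4 gcd(8, 1) = 1 — holds.
#5 1 = 3*0 + 1, so 3 does not divide 1 — fails.
#6 abs(-5 - (-4)) = 1 — holds.
#7 x1 = 8 > 5, so we need x4 ≤ 1; x4 = 1 ≤ 1 — holds.
#8 x6=-4, x5=-5, x8=-3; 1 of them equals -4 — holds.
#9 x1 + x5 = 8 + (-5) = 3 — holds.

Violated: 5.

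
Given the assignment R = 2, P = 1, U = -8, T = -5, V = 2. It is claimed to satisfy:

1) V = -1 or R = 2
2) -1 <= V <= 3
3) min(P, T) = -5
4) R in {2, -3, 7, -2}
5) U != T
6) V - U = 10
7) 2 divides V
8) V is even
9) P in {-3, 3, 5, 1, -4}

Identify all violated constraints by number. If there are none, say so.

None — every constraint holds.

1) V = 2 ≠ -1, but R = 2 = 2 (second disjunct)  true
2) V = 2 lies in [-1, 3]  true
3) min(1, -5) = -5  true
4) R = 2 is in {2, -3, 7, -2}  true
5) U = -8, T = -5; distinct  true
6) V - U = 2 - (-8) = 10  true
7) 2 / 2 = 1, so 2 divides 2  true
8) V = 2 is even  true
9) P = 1 is in {-3, 3, 5, 1, -4}  true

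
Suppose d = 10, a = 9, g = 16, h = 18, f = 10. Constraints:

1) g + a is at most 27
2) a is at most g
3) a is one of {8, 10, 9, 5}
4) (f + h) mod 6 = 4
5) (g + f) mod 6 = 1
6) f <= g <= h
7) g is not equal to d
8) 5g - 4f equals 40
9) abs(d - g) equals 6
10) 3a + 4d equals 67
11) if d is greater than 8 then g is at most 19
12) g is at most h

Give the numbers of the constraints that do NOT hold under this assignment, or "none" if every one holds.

1) g + a = 16 + 9 = 25; 25 ≤ 27 — holds.
2) a = 9, g = 16; 9 ≤ 16 — holds.
3) a = 9 is in {8, 10, 9, 5} — holds.
4) f + h = 28; 28 mod 6 = 4 — holds.
5) g + f = 26; 26 mod 6 = 2, not 1 — fails.
6) values 10 <= 16 <= 18 — holds.
7) g = 16, d = 10; distinct — holds.
8) 5g - 4f = 5(16) - 4(10) = 40 — holds.
9) abs(10 - 16) = 6 — holds.
10) 3a + 4d = 3(9) + 4(10) = 67 — holds.
11) d = 10 > 8, so we need g ≤ 19; g = 16 ≤ 19 — holds.
12) g = 16, h = 18; 16 ≤ 18 — holds.

No — constraint 5 is not satisfied.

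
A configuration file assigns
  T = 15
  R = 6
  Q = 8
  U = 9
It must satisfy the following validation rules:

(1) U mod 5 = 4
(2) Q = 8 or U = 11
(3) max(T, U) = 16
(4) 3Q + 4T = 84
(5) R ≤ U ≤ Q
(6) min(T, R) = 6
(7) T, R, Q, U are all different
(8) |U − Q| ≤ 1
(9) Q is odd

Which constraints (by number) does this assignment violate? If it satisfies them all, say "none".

(1) 9 mod 5 = 4  holds
(2) Q = 8 = 8 (first disjunct)  holds
(3) max(15, 9) = 15, not 16  fails
(4) 3Q + 4T = 3(8) + 4(15) = 84  holds
(5) values 6, 9, 8; U = 9 is not ≤ Q = 8  fails
(6) min(15, 6) = 6  holds
(7) values 15, 6, 8, 9 are pairwise distinct  holds
(8) |9 − 8| = 1; 1 ≤ 1  holds
(9) Q = 8 is even  fails

No — constraints 3, 5, and 9 are not satisfied.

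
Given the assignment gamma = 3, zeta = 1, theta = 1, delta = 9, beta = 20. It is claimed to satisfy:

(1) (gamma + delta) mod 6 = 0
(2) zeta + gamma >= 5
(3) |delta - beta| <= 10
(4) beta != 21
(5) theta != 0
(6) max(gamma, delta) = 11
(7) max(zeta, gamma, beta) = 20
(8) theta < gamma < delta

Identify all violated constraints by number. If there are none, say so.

Constraints 2, 3, 6 are violated.

(1) gamma + delta = 12; 12 mod 6 = 0  holds
(2) zeta + gamma = 1 + 3 = 4; 4 < 5, bound 5 not met  fails
(3) |9 - 20| = 11; 11 > 10, exceeds bound 10  fails
(4) beta = 20, and 20 ≠ 21  holds
(5) theta = 1, and 1 ≠ 0  holds
(6) max(3, 9) = 9, not 11  fails
(7) max(1, 3, 20) = 20  holds
(8) values 1 < 3 < 9  holds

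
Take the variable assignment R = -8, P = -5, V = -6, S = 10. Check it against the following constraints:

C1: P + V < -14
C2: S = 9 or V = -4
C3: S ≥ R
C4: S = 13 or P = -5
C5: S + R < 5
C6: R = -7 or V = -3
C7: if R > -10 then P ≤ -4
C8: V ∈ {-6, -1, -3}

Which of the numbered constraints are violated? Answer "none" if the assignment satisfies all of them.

C1: P + V = -5 + (-6) = -11; -11 ≥ -14, bound -14 not met — violated.
C2: S = 10 ≠ 9 and V = -6 ≠ -4; both disjuncts false — violated.
C3: S = 10, R = -8; 10 ≥ -8 — OK.
C4: S = 10 ≠ 13, but P = -5 = -5 (second disjunct) — OK.
C5: S + R = 10 + (-8) = 2; 2 < 5 — OK.
C6: R = -8 ≠ -7 and V = -6 ≠ -3; both disjuncts false — violated.
C7: R = -8 > -10, so we need P ≤ -4; P = -5 ≤ -4 — OK.
C8: V = -6 is in {-6, -1, -3} — OK.

Constraints 1, 2, and 6 do not hold.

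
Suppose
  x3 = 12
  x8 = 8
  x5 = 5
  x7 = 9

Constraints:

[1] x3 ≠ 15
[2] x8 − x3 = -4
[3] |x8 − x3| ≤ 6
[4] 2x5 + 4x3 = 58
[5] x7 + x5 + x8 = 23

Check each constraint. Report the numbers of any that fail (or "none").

[1] x3 = 12, and 12 ≠ 15  holds
[2] x8 − x3 = 8 − 12 = -4  holds
[3] |8 − 12| = 4; 4 ≤ 6  holds
[4] 2x5 + 4x3 = 2(5) + 4(12) = 58  holds
[5] x7 + x5 + x8 = 9 + 5 + 8 = 22, not 23  fails

Violated: 5.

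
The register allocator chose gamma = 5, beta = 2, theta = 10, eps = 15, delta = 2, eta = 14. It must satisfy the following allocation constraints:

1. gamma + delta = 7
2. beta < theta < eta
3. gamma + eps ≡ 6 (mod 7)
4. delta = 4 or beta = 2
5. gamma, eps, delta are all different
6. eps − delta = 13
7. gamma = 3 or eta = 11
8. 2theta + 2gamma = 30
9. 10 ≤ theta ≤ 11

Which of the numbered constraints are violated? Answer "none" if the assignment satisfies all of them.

1. gamma + delta = 5 + 2 = 7  yes
2. values 2 < 10 < 14  yes
3. gamma + eps = 20; 20 mod 7 = 6  yes
4. delta = 2 ≠ 4, but beta = 2 = 2 (second disjunct)  yes
5. values 5, 15, 2 are pairwise distinct  yes
6. eps − delta = 15 − 2 = 13  yes
7. gamma = 5 ≠ 3 and eta = 14 ≠ 11; both disjuncts false  no
8. 2theta + 2gamma = 2(10) + 2(5) = 30  yes
9. theta = 10 lies in [10, 11]  yes

Violated: 7.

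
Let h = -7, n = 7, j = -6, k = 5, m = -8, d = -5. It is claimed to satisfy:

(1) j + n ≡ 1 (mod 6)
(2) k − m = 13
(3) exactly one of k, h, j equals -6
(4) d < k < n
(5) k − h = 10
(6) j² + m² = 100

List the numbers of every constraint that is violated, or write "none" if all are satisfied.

Constraint 5 is violated.

(1) j + n = 1; 1 mod 6 = 1  ✔
(2) k − m = 5 − (-8) = 13  ✔
(3) k=5, h=-7, j=-6; 1 of them equals -6  ✔
(4) values -5 < 5 < 7  ✔
(5) k − h = 5 − (-7) = 12, not 10  ✘
(6) j² + m² = (-6)² + (-8)² = 36 + 64 = 100  ✔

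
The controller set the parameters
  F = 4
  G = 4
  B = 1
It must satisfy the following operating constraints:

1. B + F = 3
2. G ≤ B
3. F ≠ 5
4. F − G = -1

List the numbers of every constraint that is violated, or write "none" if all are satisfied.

Constraints 1, 2, and 4 do not hold.

1. B + F = 1 + 4 = 5, not 3 — violated.
2. G = 4, B = 1; 4 > 1 (want ≤) — violated.
3. F = 4, and 4 ≠ 5 — satisfied.
4. F − G = 4 − 4 = 0, not -1 — violated.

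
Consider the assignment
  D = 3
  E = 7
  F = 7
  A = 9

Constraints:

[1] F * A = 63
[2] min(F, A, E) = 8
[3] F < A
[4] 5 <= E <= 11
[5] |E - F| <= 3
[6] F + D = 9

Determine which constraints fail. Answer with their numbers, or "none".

The assignment fails constraints 2 and 6.

[1] F * A = 7 * 9 = 63  yes
[2] min(7, 9, 7) = 7, not 8  no
[3] F = 7, A = 9; 7 < 9  yes
[4] E = 7 lies in [5, 11]  yes
[5] |7 - 7| = 0; 0 ≤ 3  yes
[6] F + D = 7 + 3 = 10, not 9  no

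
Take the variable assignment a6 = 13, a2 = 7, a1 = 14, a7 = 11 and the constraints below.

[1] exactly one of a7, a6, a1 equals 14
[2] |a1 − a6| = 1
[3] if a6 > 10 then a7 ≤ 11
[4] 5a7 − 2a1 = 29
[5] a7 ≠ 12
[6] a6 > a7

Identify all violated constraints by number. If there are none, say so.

[1] a7=11, a6=13, a1=14; 1 of them equals 14 — satisfied.
[2] |14 − 13| = 1 — satisfied.
[3] a6 = 13 > 10, so we need a7 ≤ 11; a7 = 11 ≤ 11 — satisfied.
[4] 5a7 − 2a1 = 5(11) − 2(14) = 27, not 29 — violated.
[5] a7 = 11, and 11 ≠ 12 — satisfied.
[6] a6 = 13, a7 = 11; 13 > 11 — satisfied.

Violated: 4.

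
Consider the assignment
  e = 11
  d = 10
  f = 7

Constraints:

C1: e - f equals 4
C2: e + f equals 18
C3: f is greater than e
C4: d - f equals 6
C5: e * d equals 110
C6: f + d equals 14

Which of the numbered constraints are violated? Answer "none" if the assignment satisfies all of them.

C1: e - f = 11 - 7 = 4 — holds.
C2: e + f = 11 + 7 = 18 — holds.
C3: f = 7, e = 11; 7 ≤ 11 (want >) — fails.
C4: d - f = 10 - 7 = 3, not 6 — fails.
C5: e * d = 11 * 10 = 110 — holds.
C6: f + d = 7 + 10 = 17, not 14 — fails.

Constraints 3, 4, and 6 do not hold.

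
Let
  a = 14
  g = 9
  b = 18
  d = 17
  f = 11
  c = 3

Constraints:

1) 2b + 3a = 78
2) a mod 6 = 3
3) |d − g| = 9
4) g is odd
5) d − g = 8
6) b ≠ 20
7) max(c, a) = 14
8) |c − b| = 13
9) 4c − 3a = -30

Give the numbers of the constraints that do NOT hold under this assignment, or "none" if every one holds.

1) 2b + 3a = 2(18) + 3(14) = 78 — OK.
2) 14 mod 6 = 2, not 3 — violated.
3) |17 − 9| = 8, not 9 — violated.
4) g = 9 is odd — OK.
5) d − g = 17 − 9 = 8 — OK.
6) b = 18, and 18 ≠ 20 — OK.
7) max(3, 14) = 14 — OK.
8) |3 − 18| = 15, not 13 — violated.
9) 4c − 3a = 4(3) − 3(14) = -30 — OK.

Violated: 2, 3, 8.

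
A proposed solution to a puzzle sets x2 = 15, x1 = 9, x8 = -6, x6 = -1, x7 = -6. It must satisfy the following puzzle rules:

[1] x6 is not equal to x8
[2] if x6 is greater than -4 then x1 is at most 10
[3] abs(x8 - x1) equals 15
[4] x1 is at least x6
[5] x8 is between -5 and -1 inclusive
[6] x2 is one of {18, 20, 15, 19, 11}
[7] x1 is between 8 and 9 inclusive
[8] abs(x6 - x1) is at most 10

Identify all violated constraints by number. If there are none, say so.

[1] x6 = -1, x8 = -6; distinct  ✓
[2] x6 = -1 > -4, so we need x1 ≤ 10; x1 = 9 ≤ 10  ✓
[3] abs(-6 - 9) = 15  ✓
[4] x1 = 9, x6 = -1; 9 ≥ -1  ✓
[5] x8 = -6 is outside [-5, -1]  ✗
[6] x2 = 15 is in {18, 20, 15, 19, 11}  ✓
[7] x1 = 9 lies in [8, 9]  ✓
[8] abs(-1 - 9) = 10; 10 ≤ 10  ✓

No — constraint 5 is not satisfied.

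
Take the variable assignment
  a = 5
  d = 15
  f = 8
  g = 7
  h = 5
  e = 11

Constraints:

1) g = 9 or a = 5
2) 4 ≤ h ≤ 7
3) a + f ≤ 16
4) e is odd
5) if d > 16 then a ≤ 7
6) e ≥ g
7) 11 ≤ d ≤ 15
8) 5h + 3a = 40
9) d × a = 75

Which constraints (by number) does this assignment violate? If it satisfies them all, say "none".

All constraints are satisfied.

1) g = 7 ≠ 9, but a = 5 = 5 (second disjunct) — satisfied.
2) h = 5 lies in [4, 7] — satisfied.
3) a + f = 5 + 8 = 13; 13 ≤ 16 — satisfied.
4) e = 11 is odd — satisfied.
5) d = 15, not > 16; antecedent false, conditional vacuously true — satisfied.
6) e = 11, g = 7; 11 ≥ 7 — satisfied.
7) d = 15 lies in [11, 15] — satisfied.
8) 5h + 3a = 5(5) + 3(5) = 40 — satisfied.
9) d × a = 15 × 5 = 75 — satisfied.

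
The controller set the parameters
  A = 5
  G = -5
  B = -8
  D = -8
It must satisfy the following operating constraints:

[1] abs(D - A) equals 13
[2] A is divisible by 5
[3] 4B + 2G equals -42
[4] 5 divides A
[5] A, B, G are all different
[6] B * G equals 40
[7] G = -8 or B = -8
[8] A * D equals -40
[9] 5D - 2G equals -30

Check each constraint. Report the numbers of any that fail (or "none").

None — every constraint holds.

[1] abs(-8 - 5) = 13 — holds.
[2] 5 / 5 = 1, so 5 divides 5 — holds.
[3] 4B + 2G = 4(-8) + 2(-5) = -42 — holds.
[4] 5 / 5 = 1, so 5 divides 5 — holds.
[5] values 5, -8, -5 are pairwise distinct — holds.
[6] B * G = -8 * (-5) = 40 — holds.
[7] G = -5 ≠ -8, but B = -8 = -8 (second disjunct) — holds.
[8] A * D = 5 * (-8) = -40 — holds.
[9] 5D - 2G = 5(-8) - 2(-5) = -30 — holds.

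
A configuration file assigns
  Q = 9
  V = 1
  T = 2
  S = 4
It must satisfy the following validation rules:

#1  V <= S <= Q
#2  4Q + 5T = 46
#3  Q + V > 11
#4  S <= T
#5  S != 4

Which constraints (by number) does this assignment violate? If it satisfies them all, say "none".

#1 values 1 <= 4 <= 9  yes
#2 4Q + 5T = 4(9) + 5(2) = 46  yes
#3 Q + V = 9 + 1 = 10; 10 ≤ 11, bound 11 not met  no
#4 S = 4, T = 2; 4 > 2 (want ≤)  no
#5 S = 4, but 4 is required to differ  no

Violated: 3, 4, and 5.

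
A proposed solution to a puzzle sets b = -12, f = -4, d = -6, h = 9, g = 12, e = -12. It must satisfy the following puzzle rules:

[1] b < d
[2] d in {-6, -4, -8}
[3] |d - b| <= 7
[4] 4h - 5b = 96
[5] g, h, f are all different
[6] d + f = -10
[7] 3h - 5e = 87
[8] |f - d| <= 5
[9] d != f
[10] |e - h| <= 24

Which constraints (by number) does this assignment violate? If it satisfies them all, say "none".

None — every constraint holds.

[1] b = -12, d = -6; -12 < -6  holds
[2] d = -6 is in {-6, -4, -8}  holds
[3] |-6 - (-12)| = 6; 6 ≤ 7  holds
[4] 4h - 5b = 4(9) - 5(-12) = 96  holds
[5] values 12, 9, -4 are pairwise distinct  holds
[6] d + f = -6 + (-4) = -10  holds
[7] 3h - 5e = 3(9) - 5(-12) = 87  holds
[8] |-4 - (-6)| = 2; 2 ≤ 5  holds
[9] d = -6, f = -4; distinct  holds
[10] |-12 - 9| = 21; 21 ≤ 24  holds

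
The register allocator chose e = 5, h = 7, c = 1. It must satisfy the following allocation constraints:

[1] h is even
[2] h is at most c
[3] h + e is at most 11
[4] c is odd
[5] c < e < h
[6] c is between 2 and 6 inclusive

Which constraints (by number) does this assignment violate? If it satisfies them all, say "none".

No — constraints 1, 2, 3, 6 are not satisfied.

[1] h = 7 is odd  ✗
[2] h = 7, c = 1; 7 > 1 (want ≤)  ✗
[3] h + e = 7 + 5 = 12; 12 > 11, bound 11 not met  ✗
[4] c = 1 is odd  ✓
[5] values 1 < 5 < 7  ✓
[6] c = 1 is outside [2, 6]  ✗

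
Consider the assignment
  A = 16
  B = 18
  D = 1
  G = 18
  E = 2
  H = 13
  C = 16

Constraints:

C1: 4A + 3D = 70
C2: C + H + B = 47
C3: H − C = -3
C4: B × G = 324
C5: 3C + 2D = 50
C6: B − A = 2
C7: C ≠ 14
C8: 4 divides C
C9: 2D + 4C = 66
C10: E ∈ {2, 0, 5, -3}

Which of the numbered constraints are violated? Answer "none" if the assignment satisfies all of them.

Violated: 1.

C1: 4A + 3D = 4(16) + 3(1) = 67, not 70 — does not hold.
C2: C + H + B = 16 + 13 + 18 = 47 — holds.
C3: H − C = 13 − 16 = -3 — holds.
C4: B × G = 18 × 18 = 324 — holds.
C5: 3C + 2D = 3(16) + 2(1) = 50 — holds.
C6: B − A = 18 − 16 = 2 — holds.
C7: C = 16, and 16 ≠ 14 — holds.
C8: 16 / 4 = 4, so 4 divides 16 — holds.
C9: 2D + 4C = 2(1) + 4(16) = 66 — holds.
C10: E = 2 is in {2, 0, 5, -3} — holds.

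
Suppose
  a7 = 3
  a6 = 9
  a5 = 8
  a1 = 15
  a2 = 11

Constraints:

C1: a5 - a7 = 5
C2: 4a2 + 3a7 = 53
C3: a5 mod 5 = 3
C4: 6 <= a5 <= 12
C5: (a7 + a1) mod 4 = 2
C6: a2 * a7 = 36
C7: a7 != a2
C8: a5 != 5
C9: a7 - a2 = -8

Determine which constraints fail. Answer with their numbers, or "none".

C1: a5 - a7 = 8 - 3 = 5 — OK.
C2: 4a2 + 3a7 = 4(11) + 3(3) = 53 — OK.
C3: 8 mod 5 = 3 — OK.
C4: a5 = 8 lies in [6, 12] — OK.
C5: a7 + a1 = 18; 18 mod 4 = 2 — OK.
C6: a2 * a7 = 11 * 3 = 33, not 36 — violated.
C7: a7 = 3, a2 = 11; distinct — OK.
C8: a5 = 8, and 8 ≠ 5 — OK.
C9: a7 - a2 = 3 - 11 = -8 — OK.

No — constraint 6 is not satisfied.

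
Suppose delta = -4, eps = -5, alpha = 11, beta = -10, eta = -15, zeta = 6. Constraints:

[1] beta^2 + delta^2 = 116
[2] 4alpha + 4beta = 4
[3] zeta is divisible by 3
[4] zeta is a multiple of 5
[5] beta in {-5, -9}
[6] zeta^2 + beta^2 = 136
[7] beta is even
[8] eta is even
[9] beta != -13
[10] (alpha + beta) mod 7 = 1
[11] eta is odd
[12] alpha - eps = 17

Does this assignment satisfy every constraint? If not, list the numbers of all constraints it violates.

The assignment fails constraints 4, 5, 8, and 12.

[1] beta^2 + delta^2 = (-10)^2 + (-4)^2 = 100 + 16 = 116 — holds.
[2] 4alpha + 4beta = 4(11) + 4(-10) = 4 — holds.
[3] 6 / 3 = 2, so 3 divides 6 — holds.
[4] 6 = 5*1 + 1, so 5 does not divide 6 — fails.
[5] beta = -10 is not in {-5, -9} — fails.
[6] zeta^2 + beta^2 = 6^2 + (-10)^2 = 36 + 100 = 136 — holds.
[7] beta = -10 is even — holds.
[8] eta = -15 is odd — fails.
[9] beta = -10, and -10 ≠ -13 — holds.
[10] alpha + beta = 1; 1 mod 7 = 1 — holds.
[11] eta = -15 is odd — holds.
[12] alpha - eps = 11 - (-5) = 16, not 17 — fails.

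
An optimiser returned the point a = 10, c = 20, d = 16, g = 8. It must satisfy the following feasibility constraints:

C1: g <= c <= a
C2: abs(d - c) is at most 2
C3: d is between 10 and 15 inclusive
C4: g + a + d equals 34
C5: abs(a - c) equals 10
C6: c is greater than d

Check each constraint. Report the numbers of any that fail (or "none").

Constraints 1, 2, and 3 are violated.

C1: values 8, 20, 10; c = 20 is not <= a = 10 — does not hold.
C2: abs(16 - 20) = 4; 4 > 2, exceeds bound 2 — does not hold.
C3: d = 16 is outside [10, 15] — does not hold.
C4: g + a + d = 8 + 10 + 16 = 34 — holds.
C5: abs(10 - 20) = 10 — holds.
C6: c = 20, d = 16; 20 > 16 — holds.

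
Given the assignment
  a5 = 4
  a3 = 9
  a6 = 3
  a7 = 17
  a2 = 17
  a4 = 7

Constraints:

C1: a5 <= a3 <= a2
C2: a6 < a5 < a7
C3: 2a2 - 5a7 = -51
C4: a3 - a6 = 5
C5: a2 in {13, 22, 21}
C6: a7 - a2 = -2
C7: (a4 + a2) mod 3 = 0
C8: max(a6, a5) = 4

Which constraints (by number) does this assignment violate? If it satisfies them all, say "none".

The assignment fails constraints 4, 5, and 6.

C1: values 4 <= 9 <= 17 — OK.
C2: values 3 < 4 < 17 — OK.
C3: 2a2 - 5a7 = 2(17) - 5(17) = -51 — OK.
C4: a3 - a6 = 9 - 3 = 6, not 5 — violated.
C5: a2 = 17 is not in {13, 22, 21} — violated.
C6: a7 - a2 = 17 - 17 = 0, not -2 — violated.
C7: a4 + a2 = 24; 24 mod 3 = 0 — OK.
C8: max(3, 4) = 4 — OK.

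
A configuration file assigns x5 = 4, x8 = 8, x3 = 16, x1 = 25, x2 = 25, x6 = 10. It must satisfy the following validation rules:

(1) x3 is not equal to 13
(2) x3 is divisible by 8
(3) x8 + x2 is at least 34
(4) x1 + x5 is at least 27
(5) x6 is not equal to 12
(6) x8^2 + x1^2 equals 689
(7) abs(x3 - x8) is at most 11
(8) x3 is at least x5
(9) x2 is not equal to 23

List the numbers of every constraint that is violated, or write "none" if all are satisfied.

(1) x3 = 16, and 16 ≠ 13  ✔
(2) 16 / 8 = 2, so 8 divides 16  ✔
(3) x8 + x2 = 8 + 25 = 33; 33 < 34, bound 34 not met  ✘
(4) x1 + x5 = 25 + 4 = 29; 29 ≥ 27  ✔
(5) x6 = 10, and 10 ≠ 12  ✔
(6) x8^2 + x1^2 = 8^2 + 25^2 = 64 + 625 = 689  ✔
(7) abs(16 - 8) = 8; 8 ≤ 11  ✔
(8) x3 = 16, x5 = 4; 16 ≥ 4  ✔
(9) x2 = 25, and 25 ≠ 23  ✔

Constraint 3 is violated.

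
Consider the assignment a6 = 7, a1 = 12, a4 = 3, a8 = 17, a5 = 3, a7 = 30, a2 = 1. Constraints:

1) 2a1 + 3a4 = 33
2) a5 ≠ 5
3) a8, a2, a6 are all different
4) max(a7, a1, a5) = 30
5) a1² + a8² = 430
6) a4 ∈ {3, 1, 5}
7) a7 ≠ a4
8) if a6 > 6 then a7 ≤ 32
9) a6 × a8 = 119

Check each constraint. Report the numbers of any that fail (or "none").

1) 2a1 + 3a4 = 2(12) + 3(3) = 33  true
2) a5 = 3, and 3 ≠ 5  true
3) values 17, 1, 7 are pairwise distinct  true
4) max(30, 12, 3) = 30  true
5) a1² + a8² = 12² + 17² = 144 + 289 = 433, not 430  false
6) a4 = 3 is in {3, 1, 5}  true
7) a7 = 30, a4 = 3; distinct  true
8) a6 = 7 > 6, so we need a7 ≤ 32; a7 = 30 ≤ 32  true
9) a6 × a8 = 7 × 17 = 119  true

The assignment fails constraint 5.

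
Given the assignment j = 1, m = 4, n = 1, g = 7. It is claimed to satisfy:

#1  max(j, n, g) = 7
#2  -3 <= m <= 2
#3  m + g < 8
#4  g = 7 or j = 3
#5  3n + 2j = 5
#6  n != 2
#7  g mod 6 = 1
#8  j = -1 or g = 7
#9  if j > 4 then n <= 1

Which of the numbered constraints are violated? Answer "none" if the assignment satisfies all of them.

#1 max(1, 1, 7) = 7 — holds.
#2 m = 4 is outside [-3, 2] — fails.
#3 m + g = 4 + 7 = 11; 11 ≥ 8, bound 8 not met — fails.
#4 g = 7 = 7 (first disjunct) — holds.
#5 3n + 2j = 3(1) + 2(1) = 5 — holds.
#6 n = 1, and 1 ≠ 2 — holds.
#7 7 mod 6 = 1 — holds.
#8 j = 1 ≠ -1, but g = 7 = 7 (second disjunct) — holds.
#9 j = 1, not > 4; antecedent false, conditional vacuously true — holds.

The assignment fails constraints 2 and 3.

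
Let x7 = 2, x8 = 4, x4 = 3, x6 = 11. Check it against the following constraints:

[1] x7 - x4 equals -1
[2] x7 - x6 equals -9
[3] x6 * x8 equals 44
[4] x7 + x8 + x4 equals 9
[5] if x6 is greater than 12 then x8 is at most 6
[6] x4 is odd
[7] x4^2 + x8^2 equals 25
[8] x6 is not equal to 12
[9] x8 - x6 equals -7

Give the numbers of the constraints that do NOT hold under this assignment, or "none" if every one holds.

Yes — all constraints hold.

[1] x7 - x4 = 2 - 3 = -1 — holds.
[2] x7 - x6 = 2 - 11 = -9 — holds.
[3] x6 * x8 = 11 * 4 = 44 — holds.
[4] x7 + x8 + x4 = 2 + 4 + 3 = 9 — holds.
[5] x6 = 11, not > 12; antecedent false, conditional vacuously true — holds.
[6] x4 = 3 is odd — holds.
[7] x4^2 + x8^2 = 3^2 + 4^2 = 9 + 16 = 25 — holds.
[8] x6 = 11, and 11 ≠ 12 — holds.
[9] x8 - x6 = 4 - 11 = -7 — holds.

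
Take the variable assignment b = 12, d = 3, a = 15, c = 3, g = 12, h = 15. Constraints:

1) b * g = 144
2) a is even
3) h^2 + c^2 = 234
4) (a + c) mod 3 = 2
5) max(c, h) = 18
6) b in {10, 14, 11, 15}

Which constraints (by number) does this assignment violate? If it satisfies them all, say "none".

Constraints 2, 4, 5, and 6 do not hold.

1) b * g = 12 * 12 = 144 — satisfied.
2) a = 15 is odd — violated.
3) h^2 + c^2 = 15^2 + 3^2 = 225 + 9 = 234 — satisfied.
4) a + c = 18; 18 mod 3 = 0, not 2 — violated.
5) max(3, 15) = 15, not 18 — violated.
6) b = 12 is not in {10, 14, 11, 15} — violated.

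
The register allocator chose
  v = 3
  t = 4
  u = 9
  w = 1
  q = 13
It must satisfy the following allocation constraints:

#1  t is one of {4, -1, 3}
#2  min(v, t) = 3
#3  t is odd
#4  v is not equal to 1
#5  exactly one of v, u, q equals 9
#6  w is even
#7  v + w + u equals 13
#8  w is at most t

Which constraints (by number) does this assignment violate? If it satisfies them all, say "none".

#1 t = 4 is in {4, -1, 3}  holds
#2 min(3, 4) = 3  holds
#3 t = 4 is even  fails
#4 v = 3, and 3 ≠ 1  holds
#5 v=3, u=9, q=13; 1 of them equals 9  holds
#6 w = 1 is odd  fails
#7 v + w + u = 3 + 1 + 9 = 13  holds
#8 w = 1, t = 4; 1 ≤ 4  holds

Constraints 3, 6 do not hold.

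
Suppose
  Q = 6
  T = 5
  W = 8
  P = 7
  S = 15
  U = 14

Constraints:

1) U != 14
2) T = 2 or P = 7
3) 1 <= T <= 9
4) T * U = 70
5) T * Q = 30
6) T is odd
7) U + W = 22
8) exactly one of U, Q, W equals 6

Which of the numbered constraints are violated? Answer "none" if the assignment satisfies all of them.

Violated: 1.

1) U = 14, but 14 is required to differ — violated.
2) T = 5 ≠ 2, but P = 7 = 7 (second disjunct) — OK.
3) T = 5 lies in [1, 9] — OK.
4) T * U = 5 * 14 = 70 — OK.
5) T * Q = 5 * 6 = 30 — OK.
6) T = 5 is odd — OK.
7) U + W = 14 + 8 = 22 — OK.
8) U=14, Q=6, W=8; 1 of them equals 6 — OK.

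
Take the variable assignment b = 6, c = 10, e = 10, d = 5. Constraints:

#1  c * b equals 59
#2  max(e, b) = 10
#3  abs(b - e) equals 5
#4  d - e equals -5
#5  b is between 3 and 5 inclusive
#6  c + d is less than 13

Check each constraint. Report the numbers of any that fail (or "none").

Violated: 1, 3, 5, 6.

#1 c * b = 10 * 6 = 60, not 59  fails
#2 max(10, 6) = 10  holds
#3 abs(6 - 10) = 4, not 5  fails
#4 d - e = 5 - 10 = -5  holds
#5 b = 6 is outside [3, 5]  fails
#6 c + d = 10 + 5 = 15; 15 ≥ 13, bound 13 not met  fails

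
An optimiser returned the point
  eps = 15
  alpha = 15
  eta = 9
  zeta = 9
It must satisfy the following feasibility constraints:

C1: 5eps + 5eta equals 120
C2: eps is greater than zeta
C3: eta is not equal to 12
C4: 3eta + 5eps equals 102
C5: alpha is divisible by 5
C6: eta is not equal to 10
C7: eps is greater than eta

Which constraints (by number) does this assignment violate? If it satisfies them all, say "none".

The assignment satisfies every constraint.

C1: 5eps + 5eta = 5(15) + 5(9) = 120  ✓
C2: eps = 15, zeta = 9; 15 > 9  ✓
C3: eta = 9, and 9 ≠ 12  ✓
C4: 3eta + 5eps = 3(9) + 5(15) = 102  ✓
C5: 15 / 5 = 3, so 5 divides 15  ✓
C6: eta = 9, and 9 ≠ 10  ✓
C7: eps = 15, eta = 9; 15 > 9  ✓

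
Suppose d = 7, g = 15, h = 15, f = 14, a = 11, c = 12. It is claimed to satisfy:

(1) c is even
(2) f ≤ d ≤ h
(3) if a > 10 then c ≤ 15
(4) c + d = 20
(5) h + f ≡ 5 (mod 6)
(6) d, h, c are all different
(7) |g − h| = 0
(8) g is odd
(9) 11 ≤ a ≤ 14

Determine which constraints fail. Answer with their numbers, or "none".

No — constraints 2 and 4 are not satisfied.

(1) c = 12 is even — OK.
(2) values 14, 7, 15; f = 14 is not ≤ d = 7 — violated.
(3) a = 11 > 10, so we need c ≤ 15; c = 12 ≤ 15 — OK.
(4) c + d = 12 + 7 = 19, not 20 — violated.
(5) h + f = 29; 29 mod 6 = 5 — OK.
(6) values 7, 15, 12 are pairwise distinct — OK.
(7) |15 − 15| = 0 — OK.
(8) g = 15 is odd — OK.
(9) a = 11 lies in [11, 14] — OK.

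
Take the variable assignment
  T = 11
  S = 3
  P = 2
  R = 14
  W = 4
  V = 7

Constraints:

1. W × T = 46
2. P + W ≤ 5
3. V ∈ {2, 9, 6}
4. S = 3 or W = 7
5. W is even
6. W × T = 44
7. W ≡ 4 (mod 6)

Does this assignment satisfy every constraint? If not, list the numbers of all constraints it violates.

Violated: 1, 2, and 3.

1. W × T = 4 × 11 = 44, not 46  FAIL
2. P + W = 2 + 4 = 6; 6 > 5, bound 5 not met  FAIL
3. V = 7 is not in {2, 9, 6}  FAIL
4. S = 3 = 3 (first disjunct)  OK
5. W = 4 is even  OK
6. W × T = 4 × 11 = 44  OK
7. 4 mod 6 = 4  OK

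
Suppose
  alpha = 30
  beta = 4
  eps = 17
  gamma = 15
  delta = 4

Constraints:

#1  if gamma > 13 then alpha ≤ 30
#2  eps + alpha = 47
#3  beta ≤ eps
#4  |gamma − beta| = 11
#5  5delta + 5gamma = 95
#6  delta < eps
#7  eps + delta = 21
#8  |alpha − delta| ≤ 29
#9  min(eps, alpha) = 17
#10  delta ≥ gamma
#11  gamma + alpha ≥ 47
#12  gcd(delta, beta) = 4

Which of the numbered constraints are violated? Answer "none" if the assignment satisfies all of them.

The assignment fails constraints 10 and 11.

#1 gamma = 15 > 13, so we need alpha ≤ 30; alpha = 30 ≤ 30  ✓
#2 eps + alpha = 17 + 30 = 47  ✓
#3 beta = 4, eps = 17; 4 ≤ 17  ✓
#4 |15 − 4| = 11  ✓
#5 5delta + 5gamma = 5(4) + 5(15) = 95  ✓
#6 delta = 4, eps = 17; 4 < 17  ✓
#7 eps + delta = 17 + 4 = 21  ✓
#8 |30 − 4| = 26; 26 ≤ 29  ✓
#9 min(17, 30) = 17  ✓
#10 delta = 4, gamma = 15; 4 < 15 (want ≥)  ✗
#11 gamma + alpha = 15 + 30 = 45; 45 < 47, bound 47 not met  ✗
#12 gcd(4, 4) = 4  ✓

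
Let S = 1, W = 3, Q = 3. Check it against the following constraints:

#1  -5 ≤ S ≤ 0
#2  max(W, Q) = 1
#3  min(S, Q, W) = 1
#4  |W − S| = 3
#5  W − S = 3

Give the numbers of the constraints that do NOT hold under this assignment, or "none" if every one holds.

Constraints 1, 2, 4, 5 are violated.

#1 S = 1 is outside [-5, 0] — fails.
#2 max(3, 3) = 3, not 1 — fails.
#3 min(1, 3, 3) = 1 — holds.
#4 |3 − 1| = 2, not 3 — fails.
#5 W − S = 3 − 1 = 2, not 3 — fails.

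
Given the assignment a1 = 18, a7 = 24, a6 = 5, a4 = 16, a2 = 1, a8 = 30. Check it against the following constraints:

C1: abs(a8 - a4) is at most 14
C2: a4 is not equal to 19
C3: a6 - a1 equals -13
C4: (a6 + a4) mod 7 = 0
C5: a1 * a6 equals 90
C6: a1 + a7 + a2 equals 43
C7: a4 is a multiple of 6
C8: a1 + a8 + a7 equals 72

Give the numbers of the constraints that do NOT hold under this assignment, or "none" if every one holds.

C1: abs(30 - 16) = 14; 14 ≤ 14 — holds.
C2: a4 = 16, and 16 ≠ 19 — holds.
C3: a6 - a1 = 5 - 18 = -13 — holds.
C4: a6 + a4 = 21; 21 mod 7 = 0 — holds.
C5: a1 * a6 = 18 * 5 = 90 — holds.
C6: a1 + a7 + a2 = 18 + 24 + 1 = 43 — holds.
C7: 16 = 6*2 + 4, so 6 does not divide 16 — does not hold.
C8: a1 + a8 + a7 = 18 + 30 + 24 = 72 — holds.

The assignment fails constraint 7.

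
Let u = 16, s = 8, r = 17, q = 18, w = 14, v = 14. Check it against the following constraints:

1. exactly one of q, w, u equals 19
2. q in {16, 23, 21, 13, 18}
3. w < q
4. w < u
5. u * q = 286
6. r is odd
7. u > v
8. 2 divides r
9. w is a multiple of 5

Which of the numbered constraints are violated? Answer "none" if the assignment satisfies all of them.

1. q=18, w=14, u=16; 0 of them equal 19, not exactly one — violated.
2. q = 18 is in {16, 23, 21, 13, 18} — OK.
3. w = 14, q = 18; 14 < 18 — OK.
4. w = 14, u = 16; 14 < 16 — OK.
5. u * q = 16 * 18 = 288, not 286 — violated.
6. r = 17 is odd — OK.
7. u = 16, v = 14; 16 > 14 — OK.
8. 17 = 2*8 + 1, so 2 does not divide 17 — violated.
9. 14 = 5*2 + 4, so 5 does not divide 14 — violated.

Violated: 1, 5, 8, and 9.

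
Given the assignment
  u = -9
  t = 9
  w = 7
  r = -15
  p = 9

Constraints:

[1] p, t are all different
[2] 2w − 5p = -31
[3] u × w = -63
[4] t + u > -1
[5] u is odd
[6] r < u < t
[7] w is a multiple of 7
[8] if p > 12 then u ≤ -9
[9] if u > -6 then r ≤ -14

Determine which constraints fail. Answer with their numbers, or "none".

[1] p = t = 9, not all different  ✘
[2] 2w − 5p = 2(7) − 5(9) = -31  ✔
[3] u × w = -9 × 7 = -63  ✔
[4] t + u = 9 + (-9) = 0; 0 > -1  ✔
[5] u = -9 is odd  ✔
[6] values -15 < -9 < 9  ✔
[7] 7 / 7 = 1, so 7 divides 7  ✔
[8] p = 9, not > 12; antecedent false, conditional vacuously true  ✔
[9] u = -9, not > -6; antecedent false, conditional vacuously true  ✔

No — constraint 1 is not satisfied.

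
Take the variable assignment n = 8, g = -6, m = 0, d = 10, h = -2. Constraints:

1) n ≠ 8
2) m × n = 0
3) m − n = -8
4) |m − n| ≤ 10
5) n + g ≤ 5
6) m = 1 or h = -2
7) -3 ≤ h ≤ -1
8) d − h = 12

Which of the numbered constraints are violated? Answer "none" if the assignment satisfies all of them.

1) n = 8, but 8 is required to differ — violated.
2) m × n = 0 × 8 = 0 — satisfied.
3) m − n = 0 − 8 = -8 — satisfied.
4) |0 − 8| = 8; 8 ≤ 10 — satisfied.
5) n + g = 8 + (-6) = 2; 2 ≤ 5 — satisfied.
6) m = 0 ≠ 1, but h = -2 = -2 (second disjunct) — satisfied.
7) h = -2 lies in [-3, -1] — satisfied.
8) d − h = 10 − (-2) = 12 — satisfied.

No — constraint 1 is not satisfied.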